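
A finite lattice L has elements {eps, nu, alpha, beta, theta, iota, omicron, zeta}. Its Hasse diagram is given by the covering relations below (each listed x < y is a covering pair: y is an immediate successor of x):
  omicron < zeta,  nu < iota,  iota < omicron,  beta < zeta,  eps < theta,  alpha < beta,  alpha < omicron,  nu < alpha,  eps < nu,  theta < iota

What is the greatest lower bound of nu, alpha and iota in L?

nu

Common lower bounds of {nu, alpha, iota}: eps, nu.
The greatest among these is nu.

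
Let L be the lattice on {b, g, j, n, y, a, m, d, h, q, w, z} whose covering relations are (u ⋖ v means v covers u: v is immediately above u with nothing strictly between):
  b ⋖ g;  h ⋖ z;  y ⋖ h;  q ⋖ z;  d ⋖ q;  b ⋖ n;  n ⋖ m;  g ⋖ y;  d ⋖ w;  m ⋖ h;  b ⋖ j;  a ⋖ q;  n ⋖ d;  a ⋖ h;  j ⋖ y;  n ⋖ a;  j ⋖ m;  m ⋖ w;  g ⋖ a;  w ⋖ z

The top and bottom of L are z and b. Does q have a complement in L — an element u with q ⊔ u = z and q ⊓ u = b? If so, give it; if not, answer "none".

j

Need u with q ∨ u = z and q ∧ u = b.
Checking each element gives: j.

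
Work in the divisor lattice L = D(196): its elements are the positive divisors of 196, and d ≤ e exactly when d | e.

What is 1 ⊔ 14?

14

In the divisibility order, the join is the least common multiple: lcm(1, 14) = 14.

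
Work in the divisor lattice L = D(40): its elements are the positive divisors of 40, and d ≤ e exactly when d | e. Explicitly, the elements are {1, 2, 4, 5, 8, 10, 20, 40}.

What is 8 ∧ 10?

Common lower bounds of {8, 10}: 1, 2.
The greatest among these is 2.

2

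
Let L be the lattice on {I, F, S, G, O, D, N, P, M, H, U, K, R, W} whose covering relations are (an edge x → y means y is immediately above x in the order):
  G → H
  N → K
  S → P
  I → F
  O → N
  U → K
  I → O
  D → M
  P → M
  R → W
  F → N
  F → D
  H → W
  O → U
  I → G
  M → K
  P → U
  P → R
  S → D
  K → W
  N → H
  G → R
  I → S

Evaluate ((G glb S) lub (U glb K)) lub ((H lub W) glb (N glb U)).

G ∧ S = I
U ∧ K = U
I ∨ U = U
H ∨ W = W
N ∧ U = O
W ∧ O = O
U ∨ O = U

U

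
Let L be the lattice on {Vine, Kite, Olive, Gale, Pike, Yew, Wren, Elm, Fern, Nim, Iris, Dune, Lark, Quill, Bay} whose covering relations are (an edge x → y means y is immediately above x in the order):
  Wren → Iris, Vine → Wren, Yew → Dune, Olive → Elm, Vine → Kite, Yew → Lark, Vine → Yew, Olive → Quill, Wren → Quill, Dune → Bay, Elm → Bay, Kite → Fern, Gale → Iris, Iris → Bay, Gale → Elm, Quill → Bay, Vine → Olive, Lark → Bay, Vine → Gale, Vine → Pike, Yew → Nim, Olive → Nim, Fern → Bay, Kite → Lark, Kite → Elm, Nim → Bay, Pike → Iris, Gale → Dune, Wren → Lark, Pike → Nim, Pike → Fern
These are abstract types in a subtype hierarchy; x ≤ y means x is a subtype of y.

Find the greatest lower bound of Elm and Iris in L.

Common lower bounds of {Elm, Iris}: Gale, Vine.
The greatest among these is Gale.

Gale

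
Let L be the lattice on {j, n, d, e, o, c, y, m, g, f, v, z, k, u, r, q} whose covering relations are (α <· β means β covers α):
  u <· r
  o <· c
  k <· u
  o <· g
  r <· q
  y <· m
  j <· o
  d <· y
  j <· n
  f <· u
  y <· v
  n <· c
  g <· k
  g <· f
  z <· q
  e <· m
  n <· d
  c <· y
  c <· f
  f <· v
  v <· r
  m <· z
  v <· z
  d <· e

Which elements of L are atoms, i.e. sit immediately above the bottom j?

n, o

The atoms are exactly the elements that cover j: n, o.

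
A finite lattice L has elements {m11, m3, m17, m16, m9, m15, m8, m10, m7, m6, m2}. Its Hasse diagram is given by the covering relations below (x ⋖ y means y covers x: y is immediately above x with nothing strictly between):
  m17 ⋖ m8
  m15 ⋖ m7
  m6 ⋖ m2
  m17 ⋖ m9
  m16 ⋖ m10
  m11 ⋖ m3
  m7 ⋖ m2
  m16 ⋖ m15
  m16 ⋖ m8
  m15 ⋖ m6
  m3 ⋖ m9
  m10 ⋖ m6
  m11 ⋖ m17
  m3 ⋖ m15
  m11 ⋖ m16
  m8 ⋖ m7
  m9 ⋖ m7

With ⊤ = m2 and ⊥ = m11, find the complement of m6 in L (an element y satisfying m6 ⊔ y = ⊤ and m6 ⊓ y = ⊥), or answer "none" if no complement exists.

Need y with m6 ∨ y = m2 and m6 ∧ y = m11.
Checking each element gives: m17.

m17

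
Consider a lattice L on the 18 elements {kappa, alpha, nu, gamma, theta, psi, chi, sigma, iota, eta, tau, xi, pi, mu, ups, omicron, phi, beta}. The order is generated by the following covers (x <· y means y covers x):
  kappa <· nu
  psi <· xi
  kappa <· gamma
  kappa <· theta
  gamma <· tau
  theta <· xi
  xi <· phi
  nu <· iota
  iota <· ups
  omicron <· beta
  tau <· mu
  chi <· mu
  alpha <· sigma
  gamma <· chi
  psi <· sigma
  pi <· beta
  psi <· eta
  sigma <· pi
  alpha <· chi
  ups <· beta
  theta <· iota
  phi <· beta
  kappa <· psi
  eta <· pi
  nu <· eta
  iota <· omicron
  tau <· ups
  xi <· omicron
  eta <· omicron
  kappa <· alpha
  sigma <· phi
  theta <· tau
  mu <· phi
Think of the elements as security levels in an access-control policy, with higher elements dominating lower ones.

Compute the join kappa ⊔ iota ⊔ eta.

Common upper bounds of {kappa, iota, eta}: beta, omicron.
The least among these is omicron.

omicron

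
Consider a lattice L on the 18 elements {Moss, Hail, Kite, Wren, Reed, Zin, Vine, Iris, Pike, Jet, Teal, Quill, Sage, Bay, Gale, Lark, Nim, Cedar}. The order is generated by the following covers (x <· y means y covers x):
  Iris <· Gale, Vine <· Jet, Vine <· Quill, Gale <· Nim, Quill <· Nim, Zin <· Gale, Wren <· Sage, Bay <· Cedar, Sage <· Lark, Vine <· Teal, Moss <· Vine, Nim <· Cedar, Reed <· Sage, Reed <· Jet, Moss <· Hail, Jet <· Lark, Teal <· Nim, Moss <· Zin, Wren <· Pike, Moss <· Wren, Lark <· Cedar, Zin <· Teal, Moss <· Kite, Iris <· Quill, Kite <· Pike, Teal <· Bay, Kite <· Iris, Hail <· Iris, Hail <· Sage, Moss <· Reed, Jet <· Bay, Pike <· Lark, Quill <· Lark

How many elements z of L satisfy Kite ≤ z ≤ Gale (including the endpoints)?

3

The interval [Kite, Gale] = {Gale, Iris, Kite}, which has 3 elements.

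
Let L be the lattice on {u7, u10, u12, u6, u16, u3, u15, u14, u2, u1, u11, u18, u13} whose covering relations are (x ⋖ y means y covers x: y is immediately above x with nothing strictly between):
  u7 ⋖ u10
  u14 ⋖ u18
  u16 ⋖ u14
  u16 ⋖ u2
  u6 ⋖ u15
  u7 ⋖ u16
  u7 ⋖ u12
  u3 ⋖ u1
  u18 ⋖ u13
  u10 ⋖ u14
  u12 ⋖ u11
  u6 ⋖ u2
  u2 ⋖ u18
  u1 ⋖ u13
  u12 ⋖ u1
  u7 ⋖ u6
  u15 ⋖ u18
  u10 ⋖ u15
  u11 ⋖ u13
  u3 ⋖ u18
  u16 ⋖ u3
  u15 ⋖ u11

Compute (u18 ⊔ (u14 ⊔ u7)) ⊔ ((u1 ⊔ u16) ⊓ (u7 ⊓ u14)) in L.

u14 ∨ u7 = u14
u18 ∨ u14 = u18
u1 ∨ u16 = u1
u7 ∧ u14 = u7
u1 ∧ u7 = u7
u18 ∨ u7 = u18

u18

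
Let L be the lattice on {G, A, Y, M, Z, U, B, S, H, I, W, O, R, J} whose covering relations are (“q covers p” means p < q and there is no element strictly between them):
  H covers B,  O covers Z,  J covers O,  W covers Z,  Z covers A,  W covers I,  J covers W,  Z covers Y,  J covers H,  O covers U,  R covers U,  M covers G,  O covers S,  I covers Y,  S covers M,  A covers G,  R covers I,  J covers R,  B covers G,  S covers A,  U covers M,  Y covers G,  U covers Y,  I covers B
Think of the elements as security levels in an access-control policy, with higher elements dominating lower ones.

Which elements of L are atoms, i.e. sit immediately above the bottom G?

The atoms are exactly the elements that cover G: A, B, M, Y.

A, B, M, Y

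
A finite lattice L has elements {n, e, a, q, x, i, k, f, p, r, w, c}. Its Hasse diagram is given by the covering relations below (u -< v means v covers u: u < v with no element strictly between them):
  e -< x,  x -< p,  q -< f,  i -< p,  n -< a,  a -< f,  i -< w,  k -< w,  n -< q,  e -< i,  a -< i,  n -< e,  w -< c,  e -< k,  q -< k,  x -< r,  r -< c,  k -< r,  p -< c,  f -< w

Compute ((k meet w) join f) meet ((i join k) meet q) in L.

q

k ∧ w = k
k ∨ f = w
i ∨ k = w
w ∧ q = q
w ∧ q = q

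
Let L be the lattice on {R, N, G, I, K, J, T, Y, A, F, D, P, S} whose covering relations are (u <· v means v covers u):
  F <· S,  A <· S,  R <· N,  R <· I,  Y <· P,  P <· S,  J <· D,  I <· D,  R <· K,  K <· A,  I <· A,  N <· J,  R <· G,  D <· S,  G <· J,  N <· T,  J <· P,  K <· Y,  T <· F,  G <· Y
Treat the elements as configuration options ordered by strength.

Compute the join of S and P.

Common upper bounds of {S, P}: S.
The least among these is S.

S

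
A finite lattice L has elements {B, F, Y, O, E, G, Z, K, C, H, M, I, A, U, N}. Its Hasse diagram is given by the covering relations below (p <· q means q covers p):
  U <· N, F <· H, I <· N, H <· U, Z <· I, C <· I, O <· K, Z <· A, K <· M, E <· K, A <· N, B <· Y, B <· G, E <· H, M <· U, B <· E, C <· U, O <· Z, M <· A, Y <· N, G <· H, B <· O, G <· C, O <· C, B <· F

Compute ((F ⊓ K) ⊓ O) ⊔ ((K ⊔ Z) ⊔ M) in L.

F ∧ K = B
B ∧ O = B
K ∨ Z = A
A ∨ M = A
B ∨ A = A

A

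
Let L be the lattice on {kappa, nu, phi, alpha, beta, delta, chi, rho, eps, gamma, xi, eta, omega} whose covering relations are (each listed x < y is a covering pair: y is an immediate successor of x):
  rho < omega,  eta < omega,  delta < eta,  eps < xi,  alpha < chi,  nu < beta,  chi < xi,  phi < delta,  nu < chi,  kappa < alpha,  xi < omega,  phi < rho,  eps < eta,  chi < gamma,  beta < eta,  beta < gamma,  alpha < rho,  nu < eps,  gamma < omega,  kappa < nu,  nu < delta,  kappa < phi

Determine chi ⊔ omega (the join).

Common upper bounds of {chi, omega}: omega.
The least among these is omega.

omega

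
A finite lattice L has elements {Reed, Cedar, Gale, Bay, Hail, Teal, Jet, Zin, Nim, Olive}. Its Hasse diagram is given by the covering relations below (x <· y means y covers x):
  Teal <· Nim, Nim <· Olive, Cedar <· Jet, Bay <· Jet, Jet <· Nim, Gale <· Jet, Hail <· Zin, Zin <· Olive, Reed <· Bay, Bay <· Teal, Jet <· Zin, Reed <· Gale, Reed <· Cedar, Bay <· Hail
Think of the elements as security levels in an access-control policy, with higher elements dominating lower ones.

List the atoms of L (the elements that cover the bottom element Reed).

The atoms are exactly the elements that cover Reed: Bay, Cedar, Gale.

Bay, Cedar, Gale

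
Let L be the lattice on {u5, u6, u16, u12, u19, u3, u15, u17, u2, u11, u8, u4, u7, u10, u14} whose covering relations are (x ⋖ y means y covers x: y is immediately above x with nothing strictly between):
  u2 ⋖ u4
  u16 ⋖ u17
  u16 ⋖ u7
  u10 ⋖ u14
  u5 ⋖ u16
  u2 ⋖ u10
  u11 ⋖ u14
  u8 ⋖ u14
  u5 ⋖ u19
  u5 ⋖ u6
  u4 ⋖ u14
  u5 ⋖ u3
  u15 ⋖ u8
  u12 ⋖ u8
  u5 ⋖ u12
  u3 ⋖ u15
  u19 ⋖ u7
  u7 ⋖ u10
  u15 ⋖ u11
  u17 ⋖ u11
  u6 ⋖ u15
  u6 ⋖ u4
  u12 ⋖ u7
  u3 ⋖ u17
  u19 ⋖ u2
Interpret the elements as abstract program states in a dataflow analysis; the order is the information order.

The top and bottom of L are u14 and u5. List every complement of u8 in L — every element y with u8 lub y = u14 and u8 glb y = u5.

u16, u19, u2

Need y with u8 ∨ y = u14 and u8 ∧ y = u5.
Checking each element gives: u16, u19, u2.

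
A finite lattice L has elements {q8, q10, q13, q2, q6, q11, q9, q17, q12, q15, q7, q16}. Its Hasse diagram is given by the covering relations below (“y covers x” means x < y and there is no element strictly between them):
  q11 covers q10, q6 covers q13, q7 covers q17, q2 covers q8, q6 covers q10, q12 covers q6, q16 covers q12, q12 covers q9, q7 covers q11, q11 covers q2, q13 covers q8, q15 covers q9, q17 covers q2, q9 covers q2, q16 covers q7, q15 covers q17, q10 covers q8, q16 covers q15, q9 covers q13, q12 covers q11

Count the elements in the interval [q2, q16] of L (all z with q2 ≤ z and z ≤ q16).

The interval [q2, q16] = {q11, q12, q15, q16, q17, q2, q7, q9}, which has 8 elements.

8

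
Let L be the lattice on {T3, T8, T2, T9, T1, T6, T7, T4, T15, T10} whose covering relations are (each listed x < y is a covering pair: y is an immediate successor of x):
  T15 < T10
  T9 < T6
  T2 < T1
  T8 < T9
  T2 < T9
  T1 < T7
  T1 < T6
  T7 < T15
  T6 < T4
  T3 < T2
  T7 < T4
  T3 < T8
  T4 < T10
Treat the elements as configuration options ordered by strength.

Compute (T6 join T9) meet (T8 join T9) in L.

T6 ∨ T9 = T6
T8 ∨ T9 = T9
T6 ∧ T9 = T9

T9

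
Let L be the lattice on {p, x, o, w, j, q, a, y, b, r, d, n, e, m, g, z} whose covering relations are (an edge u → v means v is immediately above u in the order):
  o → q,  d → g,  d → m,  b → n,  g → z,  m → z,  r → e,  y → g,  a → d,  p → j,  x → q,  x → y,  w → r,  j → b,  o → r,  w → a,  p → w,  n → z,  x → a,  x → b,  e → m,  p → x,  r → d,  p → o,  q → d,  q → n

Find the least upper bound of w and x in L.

Common upper bounds of {w, x}: a, d, g, m, z.
The least among these is a.

a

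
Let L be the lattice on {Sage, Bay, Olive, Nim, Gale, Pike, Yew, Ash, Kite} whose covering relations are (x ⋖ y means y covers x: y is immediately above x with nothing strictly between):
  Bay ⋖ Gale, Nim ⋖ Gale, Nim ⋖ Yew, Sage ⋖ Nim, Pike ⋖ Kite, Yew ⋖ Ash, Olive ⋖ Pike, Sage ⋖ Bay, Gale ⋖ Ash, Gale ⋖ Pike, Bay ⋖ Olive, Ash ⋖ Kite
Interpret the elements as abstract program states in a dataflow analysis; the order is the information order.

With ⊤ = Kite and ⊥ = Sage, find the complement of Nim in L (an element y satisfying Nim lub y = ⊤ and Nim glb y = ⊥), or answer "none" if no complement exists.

For every candidate y, either Nim ∨ y ≠ Kite or Nim ∧ y ≠ Sage; no complement exists.

none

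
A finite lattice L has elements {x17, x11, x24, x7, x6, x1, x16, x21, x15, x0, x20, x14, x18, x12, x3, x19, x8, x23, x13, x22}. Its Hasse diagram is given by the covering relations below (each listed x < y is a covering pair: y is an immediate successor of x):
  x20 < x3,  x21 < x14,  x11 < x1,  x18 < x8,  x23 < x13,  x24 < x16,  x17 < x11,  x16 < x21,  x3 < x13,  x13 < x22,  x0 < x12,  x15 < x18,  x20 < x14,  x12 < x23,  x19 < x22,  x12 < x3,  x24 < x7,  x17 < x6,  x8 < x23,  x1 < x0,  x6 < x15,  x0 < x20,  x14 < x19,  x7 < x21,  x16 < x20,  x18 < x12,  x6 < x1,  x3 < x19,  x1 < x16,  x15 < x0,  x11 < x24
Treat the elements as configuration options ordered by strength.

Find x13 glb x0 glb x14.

x0

Common lower bounds of {x13, x0, x14}: x0, x1, x11, x15, x17, x6.
The greatest among these is x0.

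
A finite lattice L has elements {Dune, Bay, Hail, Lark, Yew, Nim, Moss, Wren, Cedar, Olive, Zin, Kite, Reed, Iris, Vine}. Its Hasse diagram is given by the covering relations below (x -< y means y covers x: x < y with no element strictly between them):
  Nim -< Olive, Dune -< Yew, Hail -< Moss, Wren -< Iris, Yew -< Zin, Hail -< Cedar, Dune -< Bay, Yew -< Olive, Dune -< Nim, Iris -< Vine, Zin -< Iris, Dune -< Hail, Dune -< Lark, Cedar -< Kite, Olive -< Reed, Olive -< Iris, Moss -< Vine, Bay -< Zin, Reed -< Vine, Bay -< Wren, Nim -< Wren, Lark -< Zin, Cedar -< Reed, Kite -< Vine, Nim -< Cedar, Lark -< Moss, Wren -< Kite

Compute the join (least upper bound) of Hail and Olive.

Reed

Common upper bounds of {Hail, Olive}: Reed, Vine.
The least among these is Reed.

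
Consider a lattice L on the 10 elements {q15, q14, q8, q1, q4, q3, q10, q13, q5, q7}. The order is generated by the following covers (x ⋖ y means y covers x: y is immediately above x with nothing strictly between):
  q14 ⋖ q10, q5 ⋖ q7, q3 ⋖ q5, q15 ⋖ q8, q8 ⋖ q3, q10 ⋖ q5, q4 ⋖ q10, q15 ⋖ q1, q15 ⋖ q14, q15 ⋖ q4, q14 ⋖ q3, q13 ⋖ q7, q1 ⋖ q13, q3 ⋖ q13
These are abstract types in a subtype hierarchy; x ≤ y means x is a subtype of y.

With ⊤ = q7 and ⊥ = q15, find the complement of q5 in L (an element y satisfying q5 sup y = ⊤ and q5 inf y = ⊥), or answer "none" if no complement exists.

Need y with q5 ∨ y = q7 and q5 ∧ y = q15.
Checking each element gives: q1.

q1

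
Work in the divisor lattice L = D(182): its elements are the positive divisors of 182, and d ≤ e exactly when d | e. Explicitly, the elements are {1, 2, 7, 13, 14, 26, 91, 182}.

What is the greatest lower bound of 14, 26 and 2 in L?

In the divisibility order, the meet is the greatest common divisor: gcd(14, 26, 2) = 2.

2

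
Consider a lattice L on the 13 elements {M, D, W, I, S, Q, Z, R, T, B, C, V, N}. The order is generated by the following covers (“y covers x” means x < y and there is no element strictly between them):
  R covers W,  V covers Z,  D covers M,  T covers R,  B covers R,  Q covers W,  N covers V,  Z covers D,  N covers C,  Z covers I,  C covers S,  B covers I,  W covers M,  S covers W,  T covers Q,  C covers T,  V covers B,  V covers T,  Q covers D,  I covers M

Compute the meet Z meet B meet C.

Common lower bounds of {Z, B, C}: M.
The greatest among these is M.

M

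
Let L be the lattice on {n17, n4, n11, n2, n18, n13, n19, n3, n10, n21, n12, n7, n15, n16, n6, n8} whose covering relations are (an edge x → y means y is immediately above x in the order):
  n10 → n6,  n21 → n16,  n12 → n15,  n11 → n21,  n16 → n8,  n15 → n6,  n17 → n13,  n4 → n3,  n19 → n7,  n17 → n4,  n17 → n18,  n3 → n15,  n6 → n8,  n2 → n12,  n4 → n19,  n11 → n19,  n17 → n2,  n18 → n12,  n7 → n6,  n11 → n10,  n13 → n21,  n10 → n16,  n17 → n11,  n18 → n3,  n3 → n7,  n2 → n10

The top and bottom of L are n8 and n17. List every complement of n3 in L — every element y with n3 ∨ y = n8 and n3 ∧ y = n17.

n13, n16, n21

Need y with n3 ∨ y = n8 and n3 ∧ y = n17.
Checking each element gives: n13, n16, n21.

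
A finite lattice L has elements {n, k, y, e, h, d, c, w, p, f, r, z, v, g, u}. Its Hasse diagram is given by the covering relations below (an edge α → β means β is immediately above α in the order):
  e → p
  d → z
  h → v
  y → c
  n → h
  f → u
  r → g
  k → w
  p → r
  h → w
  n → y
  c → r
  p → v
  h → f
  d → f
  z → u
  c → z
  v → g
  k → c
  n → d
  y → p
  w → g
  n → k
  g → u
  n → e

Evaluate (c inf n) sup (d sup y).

c ∧ n = n
d ∨ y = z
n ∨ z = z

z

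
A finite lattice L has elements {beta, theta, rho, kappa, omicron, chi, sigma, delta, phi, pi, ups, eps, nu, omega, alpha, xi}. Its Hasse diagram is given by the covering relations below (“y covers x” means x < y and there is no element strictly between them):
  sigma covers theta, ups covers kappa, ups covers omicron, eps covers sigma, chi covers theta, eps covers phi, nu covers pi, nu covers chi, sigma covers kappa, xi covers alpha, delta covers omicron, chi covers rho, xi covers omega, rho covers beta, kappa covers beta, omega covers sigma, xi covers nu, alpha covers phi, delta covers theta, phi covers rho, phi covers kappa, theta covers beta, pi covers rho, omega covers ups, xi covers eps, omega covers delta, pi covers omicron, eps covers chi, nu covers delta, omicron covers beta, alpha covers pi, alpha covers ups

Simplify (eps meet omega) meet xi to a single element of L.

sigma

eps ∧ omega = sigma
sigma ∧ xi = sigma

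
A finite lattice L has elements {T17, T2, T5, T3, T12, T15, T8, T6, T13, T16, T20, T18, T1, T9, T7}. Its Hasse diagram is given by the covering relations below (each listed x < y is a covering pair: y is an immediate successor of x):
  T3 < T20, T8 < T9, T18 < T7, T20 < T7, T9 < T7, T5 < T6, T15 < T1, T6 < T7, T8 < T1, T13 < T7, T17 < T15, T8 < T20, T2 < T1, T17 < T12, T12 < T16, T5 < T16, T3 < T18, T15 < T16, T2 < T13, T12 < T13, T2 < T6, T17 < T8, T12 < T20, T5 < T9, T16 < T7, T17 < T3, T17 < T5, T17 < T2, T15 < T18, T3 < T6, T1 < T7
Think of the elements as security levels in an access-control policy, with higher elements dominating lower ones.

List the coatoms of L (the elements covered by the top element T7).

The coatoms are exactly the elements covered by T7: T1, T13, T16, T18, T20, T6, T9.

T1, T13, T16, T18, T20, T6, T9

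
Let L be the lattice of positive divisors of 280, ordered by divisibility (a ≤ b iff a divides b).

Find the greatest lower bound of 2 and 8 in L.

In the divisibility order, the meet is the greatest common divisor: gcd(2, 8) = 2.

2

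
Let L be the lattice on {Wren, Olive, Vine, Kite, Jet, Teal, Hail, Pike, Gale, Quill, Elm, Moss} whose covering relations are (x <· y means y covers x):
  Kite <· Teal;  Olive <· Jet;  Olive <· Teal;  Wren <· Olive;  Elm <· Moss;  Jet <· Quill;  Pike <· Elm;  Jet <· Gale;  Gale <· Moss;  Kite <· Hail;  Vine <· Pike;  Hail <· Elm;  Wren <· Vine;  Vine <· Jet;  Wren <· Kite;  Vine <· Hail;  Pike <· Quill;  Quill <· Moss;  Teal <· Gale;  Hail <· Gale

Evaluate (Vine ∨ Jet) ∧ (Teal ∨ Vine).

Jet

Vine ∨ Jet = Jet
Teal ∨ Vine = Gale
Jet ∧ Gale = Jet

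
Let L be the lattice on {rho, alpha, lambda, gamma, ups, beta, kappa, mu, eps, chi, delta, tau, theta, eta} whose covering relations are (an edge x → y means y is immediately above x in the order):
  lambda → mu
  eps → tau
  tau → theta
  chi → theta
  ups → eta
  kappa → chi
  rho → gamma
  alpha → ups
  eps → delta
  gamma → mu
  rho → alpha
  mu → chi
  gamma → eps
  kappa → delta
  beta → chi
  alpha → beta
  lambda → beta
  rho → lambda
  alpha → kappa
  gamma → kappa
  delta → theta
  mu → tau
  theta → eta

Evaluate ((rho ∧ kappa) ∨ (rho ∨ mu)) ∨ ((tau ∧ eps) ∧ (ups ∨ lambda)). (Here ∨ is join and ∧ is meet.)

rho ∧ kappa = rho
rho ∨ mu = mu
rho ∨ mu = mu
tau ∧ eps = eps
ups ∨ lambda = eta
eps ∧ eta = eps
mu ∨ eps = tau

tau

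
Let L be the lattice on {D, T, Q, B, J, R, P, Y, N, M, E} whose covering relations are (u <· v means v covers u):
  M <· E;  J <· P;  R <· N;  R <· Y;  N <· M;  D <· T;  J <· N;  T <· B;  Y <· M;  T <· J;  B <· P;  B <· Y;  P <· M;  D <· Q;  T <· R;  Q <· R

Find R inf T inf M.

Common lower bounds of {R, T, M}: D, T.
The greatest among these is T.

T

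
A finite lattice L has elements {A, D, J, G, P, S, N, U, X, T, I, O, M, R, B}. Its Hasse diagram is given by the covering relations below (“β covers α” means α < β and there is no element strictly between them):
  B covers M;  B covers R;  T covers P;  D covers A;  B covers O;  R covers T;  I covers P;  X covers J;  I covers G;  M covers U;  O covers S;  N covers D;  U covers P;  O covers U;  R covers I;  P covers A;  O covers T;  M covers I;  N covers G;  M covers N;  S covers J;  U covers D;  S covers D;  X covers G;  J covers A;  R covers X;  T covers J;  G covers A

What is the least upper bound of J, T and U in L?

O

Common upper bounds of {J, T, U}: B, O.
The least among these is O.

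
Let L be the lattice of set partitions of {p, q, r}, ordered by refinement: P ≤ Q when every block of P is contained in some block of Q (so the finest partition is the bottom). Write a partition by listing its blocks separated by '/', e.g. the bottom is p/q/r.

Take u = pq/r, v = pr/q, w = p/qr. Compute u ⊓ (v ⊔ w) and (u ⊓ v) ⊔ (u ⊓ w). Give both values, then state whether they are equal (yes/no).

pq/r; p/q/r; no

v ⊔ w = pqr, so u ⊓ (v ⊔ w) = pq/r ⊓ pqr = pq/r.
u ⊓ v = p/q/r and u ⊓ w = p/q/r, so (u ⊓ v) ⊔ (u ⊓ w) = p/q/r ⊔ p/q/r = p/q/r.
Equal: no.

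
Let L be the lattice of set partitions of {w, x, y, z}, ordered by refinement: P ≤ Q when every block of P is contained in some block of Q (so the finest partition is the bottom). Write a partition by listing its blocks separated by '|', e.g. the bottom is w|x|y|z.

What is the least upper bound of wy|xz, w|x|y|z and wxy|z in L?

wxyz

Common upper bounds of {wy|xz, w|x|y|z, wxy|z}: wxyz.
The least among these is wxyz.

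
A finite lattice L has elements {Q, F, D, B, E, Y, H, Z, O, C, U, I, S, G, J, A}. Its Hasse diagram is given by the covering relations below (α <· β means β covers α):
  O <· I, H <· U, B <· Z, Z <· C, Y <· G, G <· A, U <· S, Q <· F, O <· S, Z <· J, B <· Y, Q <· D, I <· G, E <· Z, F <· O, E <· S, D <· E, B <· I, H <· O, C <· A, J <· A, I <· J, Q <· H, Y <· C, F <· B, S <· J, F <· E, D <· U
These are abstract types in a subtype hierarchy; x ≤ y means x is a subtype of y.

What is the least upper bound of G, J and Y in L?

Common upper bounds of {G, J, Y}: A.
The least among these is A.

A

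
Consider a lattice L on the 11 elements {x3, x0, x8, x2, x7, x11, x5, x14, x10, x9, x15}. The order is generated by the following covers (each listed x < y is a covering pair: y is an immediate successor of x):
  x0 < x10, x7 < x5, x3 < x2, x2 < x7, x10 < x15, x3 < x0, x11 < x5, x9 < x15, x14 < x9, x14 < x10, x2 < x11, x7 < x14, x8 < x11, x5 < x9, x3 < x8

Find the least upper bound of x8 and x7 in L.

Common upper bounds of {x8, x7}: x15, x5, x9.
The least among these is x5.

x5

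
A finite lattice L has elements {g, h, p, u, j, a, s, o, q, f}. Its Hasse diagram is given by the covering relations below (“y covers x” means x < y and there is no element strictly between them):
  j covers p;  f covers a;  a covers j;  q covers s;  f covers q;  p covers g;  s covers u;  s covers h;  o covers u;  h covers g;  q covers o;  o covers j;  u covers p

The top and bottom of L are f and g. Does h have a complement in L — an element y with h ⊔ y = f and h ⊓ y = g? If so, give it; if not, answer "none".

a

Need y with h ∨ y = f and h ∧ y = g.
Checking each element gives: a.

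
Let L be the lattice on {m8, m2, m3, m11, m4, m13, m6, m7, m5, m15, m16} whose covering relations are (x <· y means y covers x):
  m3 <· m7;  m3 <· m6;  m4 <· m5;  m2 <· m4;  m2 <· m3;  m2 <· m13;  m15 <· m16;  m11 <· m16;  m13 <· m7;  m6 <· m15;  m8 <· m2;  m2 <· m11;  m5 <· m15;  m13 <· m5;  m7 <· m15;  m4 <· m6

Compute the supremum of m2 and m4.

Common upper bounds of {m2, m4}: m15, m16, m4, m5, m6.
The least among these is m4.

m4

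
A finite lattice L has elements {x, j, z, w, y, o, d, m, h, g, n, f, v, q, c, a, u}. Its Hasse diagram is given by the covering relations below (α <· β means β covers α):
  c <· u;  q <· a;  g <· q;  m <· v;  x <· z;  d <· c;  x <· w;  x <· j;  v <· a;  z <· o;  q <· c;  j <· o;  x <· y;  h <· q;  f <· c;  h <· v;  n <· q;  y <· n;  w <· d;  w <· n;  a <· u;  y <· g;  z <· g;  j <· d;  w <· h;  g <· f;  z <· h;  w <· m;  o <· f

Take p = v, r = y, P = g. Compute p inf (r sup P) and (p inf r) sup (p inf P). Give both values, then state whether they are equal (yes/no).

r sup P = g, so p inf (r sup P) = v inf g = z.
p inf r = x and p inf P = z, so (p inf r) sup (p inf P) = x sup z = z.
Equal: yes.

z; z; yes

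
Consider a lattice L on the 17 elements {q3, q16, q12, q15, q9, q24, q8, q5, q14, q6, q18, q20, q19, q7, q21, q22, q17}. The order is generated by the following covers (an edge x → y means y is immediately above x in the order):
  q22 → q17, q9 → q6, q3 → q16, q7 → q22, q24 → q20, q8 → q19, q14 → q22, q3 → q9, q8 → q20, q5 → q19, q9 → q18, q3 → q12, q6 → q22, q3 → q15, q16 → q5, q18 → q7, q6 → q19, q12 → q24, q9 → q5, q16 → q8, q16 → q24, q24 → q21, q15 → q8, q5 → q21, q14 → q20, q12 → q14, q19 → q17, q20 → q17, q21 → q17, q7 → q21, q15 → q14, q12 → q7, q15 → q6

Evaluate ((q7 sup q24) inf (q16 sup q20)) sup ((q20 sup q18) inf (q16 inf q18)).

q7 ∨ q24 = q21
q16 ∨ q20 = q20
q21 ∧ q20 = q24
q20 ∨ q18 = q17
q16 ∧ q18 = q3
q17 ∧ q3 = q3
q24 ∨ q3 = q24

q24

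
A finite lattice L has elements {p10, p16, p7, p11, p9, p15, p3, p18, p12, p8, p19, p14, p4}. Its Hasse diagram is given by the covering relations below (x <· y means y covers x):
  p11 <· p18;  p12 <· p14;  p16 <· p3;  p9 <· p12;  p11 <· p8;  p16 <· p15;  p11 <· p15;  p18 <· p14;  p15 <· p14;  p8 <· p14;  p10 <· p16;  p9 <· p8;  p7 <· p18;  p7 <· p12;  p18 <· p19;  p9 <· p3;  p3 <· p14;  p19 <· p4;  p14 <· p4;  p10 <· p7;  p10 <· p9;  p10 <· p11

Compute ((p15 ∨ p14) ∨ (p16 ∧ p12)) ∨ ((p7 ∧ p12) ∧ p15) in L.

p14

p15 ∨ p14 = p14
p16 ∧ p12 = p10
p14 ∨ p10 = p14
p7 ∧ p12 = p7
p7 ∧ p15 = p10
p14 ∨ p10 = p14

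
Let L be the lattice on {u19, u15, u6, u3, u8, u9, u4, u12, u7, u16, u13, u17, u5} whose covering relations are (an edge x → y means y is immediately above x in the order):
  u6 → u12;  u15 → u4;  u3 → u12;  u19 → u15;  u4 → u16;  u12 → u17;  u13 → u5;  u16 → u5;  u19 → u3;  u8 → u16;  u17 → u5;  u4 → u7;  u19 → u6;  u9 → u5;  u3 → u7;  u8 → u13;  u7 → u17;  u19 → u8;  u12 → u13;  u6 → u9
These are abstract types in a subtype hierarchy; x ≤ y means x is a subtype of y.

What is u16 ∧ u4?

u4

Common lower bounds of {u16, u4}: u15, u19, u4.
The greatest among these is u4.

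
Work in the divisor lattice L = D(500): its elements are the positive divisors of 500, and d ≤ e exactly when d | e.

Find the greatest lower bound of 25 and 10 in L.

In the divisibility order, the meet is the greatest common divisor: gcd(25, 10) = 5.

5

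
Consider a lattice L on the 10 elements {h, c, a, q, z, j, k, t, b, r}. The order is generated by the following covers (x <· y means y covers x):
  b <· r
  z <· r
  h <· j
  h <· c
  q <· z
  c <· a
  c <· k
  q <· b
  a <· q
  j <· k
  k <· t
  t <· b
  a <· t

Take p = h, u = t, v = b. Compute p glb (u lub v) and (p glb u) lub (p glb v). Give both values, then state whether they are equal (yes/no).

u lub v = b, so p glb (u lub v) = h glb b = h.
p glb u = h and p glb v = h, so (p glb u) lub (p glb v) = h lub h = h.
Equal: yes.

h; h; yes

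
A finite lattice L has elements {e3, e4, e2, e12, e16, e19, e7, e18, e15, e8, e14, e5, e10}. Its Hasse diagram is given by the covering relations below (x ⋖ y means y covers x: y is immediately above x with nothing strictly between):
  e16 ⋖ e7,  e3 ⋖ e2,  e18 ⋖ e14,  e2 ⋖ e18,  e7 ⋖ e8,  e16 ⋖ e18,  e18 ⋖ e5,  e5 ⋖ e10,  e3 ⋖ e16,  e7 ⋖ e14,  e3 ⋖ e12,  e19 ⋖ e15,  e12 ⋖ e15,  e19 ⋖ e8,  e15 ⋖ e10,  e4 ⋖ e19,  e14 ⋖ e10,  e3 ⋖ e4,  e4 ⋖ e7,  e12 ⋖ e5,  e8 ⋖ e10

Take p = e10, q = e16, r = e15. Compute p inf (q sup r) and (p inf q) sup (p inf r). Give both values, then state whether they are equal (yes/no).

q sup r = e10, so p inf (q sup r) = e10 inf e10 = e10.
p inf q = e16 and p inf r = e15, so (p inf q) sup (p inf r) = e16 sup e15 = e10.
Equal: yes.

e10; e10; yes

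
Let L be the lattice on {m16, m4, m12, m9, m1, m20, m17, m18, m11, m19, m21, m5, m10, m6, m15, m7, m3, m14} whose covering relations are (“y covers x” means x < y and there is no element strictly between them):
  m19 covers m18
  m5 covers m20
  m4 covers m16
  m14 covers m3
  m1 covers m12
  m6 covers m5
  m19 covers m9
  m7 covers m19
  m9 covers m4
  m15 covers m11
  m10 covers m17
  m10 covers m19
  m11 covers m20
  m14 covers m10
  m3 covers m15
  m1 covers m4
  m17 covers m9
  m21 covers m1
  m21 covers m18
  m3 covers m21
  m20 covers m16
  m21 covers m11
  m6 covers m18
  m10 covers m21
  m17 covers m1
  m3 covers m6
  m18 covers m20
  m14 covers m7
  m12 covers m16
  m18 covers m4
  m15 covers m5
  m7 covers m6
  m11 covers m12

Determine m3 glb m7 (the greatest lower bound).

m6

Common lower bounds of {m3, m7}: m16, m18, m20, m4, m5, m6.
The greatest among these is m6.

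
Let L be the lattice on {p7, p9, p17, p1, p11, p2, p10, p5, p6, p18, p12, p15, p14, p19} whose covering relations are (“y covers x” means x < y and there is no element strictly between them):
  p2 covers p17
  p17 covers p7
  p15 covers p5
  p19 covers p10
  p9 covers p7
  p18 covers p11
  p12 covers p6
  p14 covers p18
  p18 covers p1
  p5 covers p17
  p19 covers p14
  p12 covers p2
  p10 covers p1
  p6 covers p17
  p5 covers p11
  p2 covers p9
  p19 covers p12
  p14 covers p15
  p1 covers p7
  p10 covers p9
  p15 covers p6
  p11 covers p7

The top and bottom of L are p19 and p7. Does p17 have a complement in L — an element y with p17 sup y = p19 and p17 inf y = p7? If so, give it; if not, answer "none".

p10

Need y with p17 ∨ y = p19 and p17 ∧ y = p7.
Checking each element gives: p10.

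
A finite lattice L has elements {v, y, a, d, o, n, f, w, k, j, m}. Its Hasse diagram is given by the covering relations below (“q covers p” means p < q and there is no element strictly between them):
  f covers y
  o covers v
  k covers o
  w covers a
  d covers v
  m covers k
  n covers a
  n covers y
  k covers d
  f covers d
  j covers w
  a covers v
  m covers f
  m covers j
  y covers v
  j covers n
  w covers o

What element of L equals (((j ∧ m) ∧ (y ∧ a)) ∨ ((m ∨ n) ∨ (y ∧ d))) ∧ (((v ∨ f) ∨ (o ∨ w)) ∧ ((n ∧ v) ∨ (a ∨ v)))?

a

j ∧ m = j
y ∧ a = v
j ∧ v = v
m ∨ n = m
y ∧ d = v
m ∨ v = m
v ∨ m = m
v ∨ f = f
o ∨ w = w
f ∨ w = m
n ∧ v = v
a ∨ v = a
v ∨ a = a
m ∧ a = a
m ∧ a = a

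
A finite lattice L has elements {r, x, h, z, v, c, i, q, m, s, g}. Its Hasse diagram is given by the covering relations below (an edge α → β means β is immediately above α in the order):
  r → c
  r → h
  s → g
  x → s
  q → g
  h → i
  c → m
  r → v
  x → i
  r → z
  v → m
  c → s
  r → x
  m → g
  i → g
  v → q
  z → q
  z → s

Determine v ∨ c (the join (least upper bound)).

Common upper bounds of {v, c}: g, m.
The least among these is m.

m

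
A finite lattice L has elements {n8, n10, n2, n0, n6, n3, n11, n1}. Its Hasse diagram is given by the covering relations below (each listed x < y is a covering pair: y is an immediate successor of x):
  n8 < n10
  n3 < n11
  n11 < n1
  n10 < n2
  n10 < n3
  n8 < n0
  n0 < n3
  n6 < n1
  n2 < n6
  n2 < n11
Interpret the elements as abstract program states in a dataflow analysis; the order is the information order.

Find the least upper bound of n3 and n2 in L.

n11

Common upper bounds of {n3, n2}: n1, n11.
The least among these is n11.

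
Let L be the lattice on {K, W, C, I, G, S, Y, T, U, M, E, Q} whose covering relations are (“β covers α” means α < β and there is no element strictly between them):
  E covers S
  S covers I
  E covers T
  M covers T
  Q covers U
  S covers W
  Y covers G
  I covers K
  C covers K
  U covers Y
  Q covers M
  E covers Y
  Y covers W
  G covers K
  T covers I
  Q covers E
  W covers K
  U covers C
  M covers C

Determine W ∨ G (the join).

Common upper bounds of {W, G}: E, Q, U, Y.
The least among these is Y.

Y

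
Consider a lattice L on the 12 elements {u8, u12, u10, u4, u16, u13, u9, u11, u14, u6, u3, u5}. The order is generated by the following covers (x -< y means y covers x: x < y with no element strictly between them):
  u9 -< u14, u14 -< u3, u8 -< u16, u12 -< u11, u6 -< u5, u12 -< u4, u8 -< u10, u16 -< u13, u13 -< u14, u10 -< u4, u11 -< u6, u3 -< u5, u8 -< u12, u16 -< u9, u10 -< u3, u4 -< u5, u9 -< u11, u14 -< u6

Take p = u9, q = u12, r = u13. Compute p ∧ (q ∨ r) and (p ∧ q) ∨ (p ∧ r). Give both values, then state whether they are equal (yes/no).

u9; u16; no

q ∨ r = u6, so p ∧ (q ∨ r) = u9 ∧ u6 = u9.
p ∧ q = u8 and p ∧ r = u16, so (p ∧ q) ∨ (p ∧ r) = u8 ∨ u16 = u16.
Equal: no.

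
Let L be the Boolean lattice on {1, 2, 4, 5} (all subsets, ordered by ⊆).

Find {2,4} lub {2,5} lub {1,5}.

Under ⊆, join is union: {2,4} ∪ {2,5} ∪ {1,5} = {1,2,4,5}.

{1,2,4,5}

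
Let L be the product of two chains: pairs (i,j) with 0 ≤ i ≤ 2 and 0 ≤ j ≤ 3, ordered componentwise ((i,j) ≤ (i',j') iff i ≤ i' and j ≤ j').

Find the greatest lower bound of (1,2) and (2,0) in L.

(1,0)

In a product of chains, the meet is componentwise min, giving (1,0).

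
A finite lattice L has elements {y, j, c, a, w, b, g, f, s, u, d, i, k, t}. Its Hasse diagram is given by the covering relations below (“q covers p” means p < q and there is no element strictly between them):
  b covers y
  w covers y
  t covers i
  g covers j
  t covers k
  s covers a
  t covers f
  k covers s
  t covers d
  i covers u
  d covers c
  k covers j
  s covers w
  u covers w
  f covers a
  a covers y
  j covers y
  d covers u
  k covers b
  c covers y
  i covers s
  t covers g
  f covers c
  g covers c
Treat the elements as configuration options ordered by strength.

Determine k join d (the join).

t

Common upper bounds of {k, d}: t.
The least among these is t.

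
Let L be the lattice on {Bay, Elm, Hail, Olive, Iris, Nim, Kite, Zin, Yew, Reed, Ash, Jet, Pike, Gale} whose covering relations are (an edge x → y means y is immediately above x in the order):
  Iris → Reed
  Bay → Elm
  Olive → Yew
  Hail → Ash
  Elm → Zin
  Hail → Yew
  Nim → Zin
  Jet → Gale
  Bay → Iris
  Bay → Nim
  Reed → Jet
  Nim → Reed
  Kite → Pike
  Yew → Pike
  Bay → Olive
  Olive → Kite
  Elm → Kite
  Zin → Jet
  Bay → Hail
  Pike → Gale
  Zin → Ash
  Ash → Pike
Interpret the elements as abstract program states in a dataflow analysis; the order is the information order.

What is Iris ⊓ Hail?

Common lower bounds of {Iris, Hail}: Bay.
The greatest among these is Bay.

Bay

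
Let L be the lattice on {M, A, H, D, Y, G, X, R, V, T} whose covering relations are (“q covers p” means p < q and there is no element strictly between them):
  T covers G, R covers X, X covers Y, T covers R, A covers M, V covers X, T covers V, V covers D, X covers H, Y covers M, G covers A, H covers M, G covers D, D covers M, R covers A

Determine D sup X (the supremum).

Common upper bounds of {D, X}: T, V.
The least among these is V.

V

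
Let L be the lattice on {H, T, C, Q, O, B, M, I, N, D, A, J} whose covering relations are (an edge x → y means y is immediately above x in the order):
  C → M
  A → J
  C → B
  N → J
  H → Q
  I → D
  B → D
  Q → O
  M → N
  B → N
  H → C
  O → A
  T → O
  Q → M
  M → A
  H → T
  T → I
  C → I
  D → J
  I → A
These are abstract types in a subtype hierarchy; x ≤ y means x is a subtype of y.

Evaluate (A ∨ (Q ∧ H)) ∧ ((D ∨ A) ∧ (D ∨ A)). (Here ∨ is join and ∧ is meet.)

Q ∧ H = H
A ∨ H = A
D ∨ A = J
D ∨ A = J
J ∧ J = J
A ∧ J = A

A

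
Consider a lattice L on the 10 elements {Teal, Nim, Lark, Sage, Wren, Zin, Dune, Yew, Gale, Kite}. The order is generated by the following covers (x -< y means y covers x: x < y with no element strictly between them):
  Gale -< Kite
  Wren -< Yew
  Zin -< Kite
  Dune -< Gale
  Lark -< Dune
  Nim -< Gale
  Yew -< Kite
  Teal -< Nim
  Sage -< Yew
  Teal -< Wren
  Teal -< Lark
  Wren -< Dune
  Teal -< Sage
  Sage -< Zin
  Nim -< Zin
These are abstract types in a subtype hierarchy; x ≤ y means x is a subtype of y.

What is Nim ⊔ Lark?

Gale

Common upper bounds of {Nim, Lark}: Gale, Kite.
The least among these is Gale.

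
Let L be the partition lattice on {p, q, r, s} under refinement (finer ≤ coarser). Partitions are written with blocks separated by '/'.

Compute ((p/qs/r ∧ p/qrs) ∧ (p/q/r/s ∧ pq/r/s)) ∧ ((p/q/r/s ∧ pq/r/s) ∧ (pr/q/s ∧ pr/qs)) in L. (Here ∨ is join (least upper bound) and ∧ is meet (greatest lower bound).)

p/qs/r ∧ p/qrs = p/qs/r
p/q/r/s ∧ pq/r/s = p/q/r/s
p/qs/r ∧ p/q/r/s = p/q/r/s
p/q/r/s ∧ pq/r/s = p/q/r/s
pr/q/s ∧ pr/qs = pr/q/s
p/q/r/s ∧ pr/q/s = p/q/r/s
p/q/r/s ∧ p/q/r/s = p/q/r/s

p/q/r/s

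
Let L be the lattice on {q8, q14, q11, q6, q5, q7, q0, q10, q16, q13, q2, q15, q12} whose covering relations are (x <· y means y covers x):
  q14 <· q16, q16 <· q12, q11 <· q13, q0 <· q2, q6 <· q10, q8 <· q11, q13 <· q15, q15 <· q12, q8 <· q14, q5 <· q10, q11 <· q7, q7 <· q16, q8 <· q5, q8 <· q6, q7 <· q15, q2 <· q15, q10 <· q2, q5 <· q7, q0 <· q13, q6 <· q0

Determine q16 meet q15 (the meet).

Common lower bounds of {q16, q15}: q11, q5, q7, q8.
The greatest among these is q7.

q7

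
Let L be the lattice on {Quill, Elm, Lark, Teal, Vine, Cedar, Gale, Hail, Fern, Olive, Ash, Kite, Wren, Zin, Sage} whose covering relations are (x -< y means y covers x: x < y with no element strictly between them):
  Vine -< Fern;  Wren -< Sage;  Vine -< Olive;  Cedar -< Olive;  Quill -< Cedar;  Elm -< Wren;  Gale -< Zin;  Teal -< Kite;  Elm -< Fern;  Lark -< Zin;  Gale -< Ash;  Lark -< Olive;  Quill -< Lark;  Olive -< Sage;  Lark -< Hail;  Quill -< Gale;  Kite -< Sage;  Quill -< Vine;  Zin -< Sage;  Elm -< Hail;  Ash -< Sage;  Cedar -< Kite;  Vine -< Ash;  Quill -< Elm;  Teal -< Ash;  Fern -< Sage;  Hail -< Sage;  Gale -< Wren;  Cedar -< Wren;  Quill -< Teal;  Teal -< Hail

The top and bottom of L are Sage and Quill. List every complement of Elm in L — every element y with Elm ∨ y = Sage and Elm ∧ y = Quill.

Need y with Elm ∨ y = Sage and Elm ∧ y = Quill.
Checking each element gives: Ash, Kite, Olive, Zin.

Ash, Kite, Olive, Zin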